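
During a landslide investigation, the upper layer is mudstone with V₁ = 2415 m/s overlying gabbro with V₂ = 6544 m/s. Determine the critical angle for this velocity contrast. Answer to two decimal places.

21.66°

Critical incidence: sin θ_c = V₁/V₂ = 2415/6544 = 0.3690.
θ_c = arcsin 0.3690 = 21.66°.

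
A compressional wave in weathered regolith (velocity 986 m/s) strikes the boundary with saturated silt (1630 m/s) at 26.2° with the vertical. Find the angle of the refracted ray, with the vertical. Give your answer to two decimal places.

Snell's law: sin θ₂ = (V₂/V₁)·sin θ₁ = (1630/986)·sin 26.2° = 0.7299.
θ₂ = arcsin 0.7299 = 46.88° from the normal.

46.88°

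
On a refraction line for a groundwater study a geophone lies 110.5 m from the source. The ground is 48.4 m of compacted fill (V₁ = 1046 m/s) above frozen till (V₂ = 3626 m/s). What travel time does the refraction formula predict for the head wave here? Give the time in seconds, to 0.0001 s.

0.1191 s

t = x/V₂ + 2h·√(V₂²−V₁²)/(V₁V₂).
√(V₂²−V₁²) = √(3626²−1046²) = 3471.9 m/s; delay term = 2·48.4·3471.9/(1046·3626) = 0.08861 s.
t = 110.5/3626 + 0.08861 = 0.11908 s.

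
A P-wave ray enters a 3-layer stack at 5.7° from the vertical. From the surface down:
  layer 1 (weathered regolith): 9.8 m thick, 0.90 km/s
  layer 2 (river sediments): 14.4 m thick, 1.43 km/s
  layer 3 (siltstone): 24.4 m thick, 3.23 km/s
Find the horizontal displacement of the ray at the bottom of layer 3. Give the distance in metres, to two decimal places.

12.59 m

Ray parameter p = sin 5.7° / 0.90 km/s = 1.1036e-01 s/km.
Layer 1: θ = 5.70°; offset = 9.8·tan 5.70° = 0.9782 m.
Layer 2: sin θ = p·1.43 = 0.1578 → θ = 9.08°; offset = 14.4·tan 9.08° = 2.3013 m.
Layer 3: sin θ = p·3.23 = 0.3564 → θ = 20.88°; offset = 24.4·tan 20.88° = 9.3088 m.
Total horizontal offset = 12.5882 m.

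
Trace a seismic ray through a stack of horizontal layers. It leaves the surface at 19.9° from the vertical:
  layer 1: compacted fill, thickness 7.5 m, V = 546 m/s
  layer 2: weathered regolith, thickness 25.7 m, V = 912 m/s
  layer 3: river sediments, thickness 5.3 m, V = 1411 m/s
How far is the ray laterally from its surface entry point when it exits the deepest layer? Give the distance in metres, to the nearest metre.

p = sin θ₁/V₁ = sin 19.9°/546 = 6.2341e-04 s/m is conserved through the stack.
Layer 1: θ = 19.90°; offset = 7.5·tan 19.90° = 2.715 m.
Layer 2: sin θ = p·912 = 0.5685 → θ = 34.65°; offset = 25.7·tan 34.65° = 17.762 m.
Layer 3: sin θ = p·1411 = 0.8796 → θ = 61.60°; offset = 5.3·tan 61.60° = 9.801 m.
Summing the layer offsets gives 30.278 m.

30 m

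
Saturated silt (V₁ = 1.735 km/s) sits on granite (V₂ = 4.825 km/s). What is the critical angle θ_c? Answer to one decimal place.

21.1°

Critical incidence: sin θ_c = V₁/V₂ = 1.735/4.825 = 0.3596.
θ_c = arcsin 0.3596 = 21.07°.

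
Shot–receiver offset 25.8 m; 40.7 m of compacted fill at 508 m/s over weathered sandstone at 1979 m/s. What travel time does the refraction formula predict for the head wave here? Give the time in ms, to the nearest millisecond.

168 ms

θ_c = arcsin(V₁/V₂) = arcsin(508/1979) = 14.87°, cos θ_c = 0.9665.
Intercept time tᵢ = 2h cos θ_c / V₁ = 2·40.7·0.9665/508 = 0.15487 s.
t = x/V₂ + tᵢ = 25.8/1979 + 0.15487 = 0.16790 s.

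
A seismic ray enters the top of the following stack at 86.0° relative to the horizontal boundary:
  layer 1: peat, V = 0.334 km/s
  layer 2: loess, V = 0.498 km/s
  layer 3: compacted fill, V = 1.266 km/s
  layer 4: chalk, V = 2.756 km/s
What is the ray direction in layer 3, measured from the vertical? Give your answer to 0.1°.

From the normal: θ₁ = 90° − 86.0° = 4.0°.
Snell's law across each interface conserves sin θ / V, so sin θ_3 = V_3·sin θ₁/V₁.
sin θ_3 = 1.266 × sin 4.0° / 0.334 = 0.2644.
θ_3 = 15.33° from the vertical.

15.3°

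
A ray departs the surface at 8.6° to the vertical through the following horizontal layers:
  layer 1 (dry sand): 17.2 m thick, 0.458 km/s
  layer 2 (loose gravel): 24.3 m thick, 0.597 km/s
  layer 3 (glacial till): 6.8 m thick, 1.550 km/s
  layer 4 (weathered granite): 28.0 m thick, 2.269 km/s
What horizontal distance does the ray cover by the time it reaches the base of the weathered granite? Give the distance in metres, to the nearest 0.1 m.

42.3 m

Ray parameter p = sin 8.6° / 0.458 km/s = 3.2650e-01 s/km.
Layer 1: θ = 8.60°; offset = 17.2·tan 8.60° = 2.601 m.
Layer 2: sin θ = p·0.597 = 0.1949 → θ = 11.24°; offset = 24.3·tan 11.24° = 4.829 m.
Layer 3: sin θ = p·1.550 = 0.5061 → θ = 30.40°; offset = 6.8·tan 30.40° = 3.990 m.
Layer 4: sin θ = p·2.269 = 0.7408 → θ = 47.80°; offset = 28.0·tan 47.80° = 30.881 m.
Summing the layer offsets gives 42.301 m.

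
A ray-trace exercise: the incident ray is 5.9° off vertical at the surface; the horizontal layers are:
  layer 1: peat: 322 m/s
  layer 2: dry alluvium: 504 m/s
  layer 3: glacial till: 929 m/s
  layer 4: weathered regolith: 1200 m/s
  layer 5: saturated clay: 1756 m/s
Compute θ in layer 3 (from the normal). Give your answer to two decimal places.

17.25°

Snell's law across each interface conserves sin θ / V, so sin θ_3 = V_3·sin θ₁/V₁.
sin θ_3 = 929 × sin 5.9° / 322 = 0.2966.
θ_3 = 17.25° from the vertical.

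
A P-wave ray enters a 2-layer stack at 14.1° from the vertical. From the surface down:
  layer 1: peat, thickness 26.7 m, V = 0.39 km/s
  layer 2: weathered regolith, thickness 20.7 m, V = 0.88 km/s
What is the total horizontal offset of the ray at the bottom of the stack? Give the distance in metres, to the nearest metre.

Apply Snell's law at each interface; in layer i the horizontal offset is hᵢ·tan θᵢ.
Layer 1: θ = 14.10°; offset = 26.7·tan 14.10° = 6.707 m.
Layer 2: sin θ = 0.88·sin 14.1°/0.39 = 0.5497, θ = 33.35°; offset = 20.7·tan 33.35° = 13.621 m.
Σ offsets = 20.328 m.

20 m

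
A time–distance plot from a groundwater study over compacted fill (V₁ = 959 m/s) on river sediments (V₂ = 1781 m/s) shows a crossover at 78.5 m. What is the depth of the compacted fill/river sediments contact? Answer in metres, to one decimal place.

21.5 m

h = (x_cross/2)·√((V₂−V₁)/(V₂+V₁)).
(V₂−V₁)/(V₂+V₁) = (1781−959)/(1781+959) = 0.3000; √ = 0.5477.
h = (78.5/2)·0.5477 = 21.50 m.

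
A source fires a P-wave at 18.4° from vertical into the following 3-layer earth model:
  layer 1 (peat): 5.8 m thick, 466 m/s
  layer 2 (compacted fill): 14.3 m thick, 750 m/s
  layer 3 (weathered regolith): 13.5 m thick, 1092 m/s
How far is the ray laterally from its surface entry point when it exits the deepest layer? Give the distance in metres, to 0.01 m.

Ray parameter p = sin 18.4° / 466 m/s = 6.7736e-04 s/m.
Layer 1: θ = 18.40°; offset = 5.8·tan 18.40° = 1.9294 m.
Layer 2: sin θ = p·750 = 0.5080 → θ = 30.53°; offset = 14.3·tan 30.53° = 8.4341 m.
Layer 3: sin θ = p·1092 = 0.7397 → θ = 47.70°; offset = 13.5·tan 47.70° = 14.8383 m.
Σ offsets = 25.2018 m.

25.20 m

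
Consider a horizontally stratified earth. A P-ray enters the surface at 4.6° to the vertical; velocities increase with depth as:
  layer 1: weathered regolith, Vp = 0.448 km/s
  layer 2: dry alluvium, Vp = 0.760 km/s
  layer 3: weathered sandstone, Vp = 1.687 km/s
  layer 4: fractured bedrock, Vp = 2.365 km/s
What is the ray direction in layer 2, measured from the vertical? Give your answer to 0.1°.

7.8°

Snell's law across each interface conserves sin θ / V, so sin θ_2 = V_2·sin θ₁/V₁.
sin θ_2 = 0.760 × sin 4.6° / 0.448 = 0.1361.
θ_2 = arcsin 0.1361 = 7.82°.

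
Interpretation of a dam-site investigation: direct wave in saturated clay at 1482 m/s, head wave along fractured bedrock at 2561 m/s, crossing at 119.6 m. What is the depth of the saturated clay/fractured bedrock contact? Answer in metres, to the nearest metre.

31 m

x_cross = 2h·√((V₂+V₁)/(V₂−V₁)) → h = x_cross / (2·√((V₂+V₁)/(V₂−V₁))).
√((V₂+V₁)/(V₂−V₁)) = √((2561+1482)/(2561−1482)) = 1.9357.
h = 119.6 / (2·1.9357) = 30.89 m.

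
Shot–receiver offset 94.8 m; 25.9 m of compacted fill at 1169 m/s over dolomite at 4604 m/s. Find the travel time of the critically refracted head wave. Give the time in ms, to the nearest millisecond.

63 ms

θ_c = arcsin(V₁/V₂) = arcsin(1169/4604) = 14.71°, cos θ_c = 0.9672.
Intercept time tᵢ = 2h cos θ_c / V₁ = 2·25.9·0.9672/1169 = 0.04286 s.
t = x/V₂ + tᵢ = 94.8/4604 + 0.04286 = 0.06345 s.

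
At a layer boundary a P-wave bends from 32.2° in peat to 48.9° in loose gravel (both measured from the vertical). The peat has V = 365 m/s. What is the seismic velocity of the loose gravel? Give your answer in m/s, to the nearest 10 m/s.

sin 32.2° = 0.5329; sin 48.9° = 0.7536.
V₂ = V₁·(sin θ₂/sin θ₁) = 365·(0.7536/0.5329) = 516.16 m/s.

520 m/s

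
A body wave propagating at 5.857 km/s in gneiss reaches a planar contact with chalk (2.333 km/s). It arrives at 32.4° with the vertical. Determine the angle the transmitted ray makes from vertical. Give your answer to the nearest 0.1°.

sin θ₁/V₁ = sin θ₂/V₂ ⇒ sin θ₂ = 2.333·sin 32.4°/5.857 = 2.333·0.5358/5.857 = 0.2134.
θ₂ = sin⁻¹(0.2134) = 12.32° (from vertical).

12.3°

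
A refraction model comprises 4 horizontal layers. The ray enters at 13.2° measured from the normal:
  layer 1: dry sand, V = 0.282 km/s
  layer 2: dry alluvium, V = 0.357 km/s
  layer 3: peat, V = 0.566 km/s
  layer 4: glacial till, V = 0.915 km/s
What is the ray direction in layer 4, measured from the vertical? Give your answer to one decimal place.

Ray parameter p = sin 13.2° / 0.282 = 8.0975e-01 s/km.
sin θ_4 = p·V_4 = 8.0975e-01 × 0.915 = 0.7409.
θ_4 = arcsin 0.7409 = 47.81°.

47.8°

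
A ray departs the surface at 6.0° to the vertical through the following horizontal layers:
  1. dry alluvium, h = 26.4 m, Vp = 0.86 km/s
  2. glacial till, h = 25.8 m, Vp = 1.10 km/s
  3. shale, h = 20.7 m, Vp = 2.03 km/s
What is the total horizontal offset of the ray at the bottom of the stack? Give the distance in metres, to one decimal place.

11.5 m

Apply Snell's law at each interface; in layer i the horizontal offset is hᵢ·tan θᵢ.
Layer 1: θ = 6.00°; offset = 26.4·tan 6.00° = 2.775 m.
Layer 2: sin θ = 1.10·sin 6.0°/0.86 = 0.1337, θ = 7.68°; offset = 25.8·tan 7.68° = 3.481 m.
Layer 3: sin θ = 2.03·sin 6.0°/0.86 = 0.2467, θ = 14.28°; offset = 20.7·tan 14.28° = 5.270 m.
Summing the layer offsets gives 11.526 m.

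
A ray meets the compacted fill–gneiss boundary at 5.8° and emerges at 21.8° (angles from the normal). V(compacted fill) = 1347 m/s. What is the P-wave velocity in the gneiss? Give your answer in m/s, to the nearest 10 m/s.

sin 5.8° = 0.1011; sin 21.8° = 0.3714.
V₂ = V₁·(sin θ₂/sin θ₁) = 1347·(0.3714/0.1011) = 4950.04 m/s.

4950 m/s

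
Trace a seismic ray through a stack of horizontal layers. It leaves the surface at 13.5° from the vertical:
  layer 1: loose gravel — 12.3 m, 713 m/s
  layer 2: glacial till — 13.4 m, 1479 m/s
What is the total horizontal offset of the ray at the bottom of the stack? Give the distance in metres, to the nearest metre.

10 m

p = sin θ₁/V₁ = sin 13.5°/713 = 3.2741e-04 s/m is conserved through the stack.
Layer 1: θ = 13.50°; offset = 12.3·tan 13.50° = 2.953 m.
Layer 2: sin θ = p·1479 = 0.4842 → θ = 28.96°; offset = 13.4·tan 28.96° = 7.416 m.
Total horizontal offset = 10.369 m.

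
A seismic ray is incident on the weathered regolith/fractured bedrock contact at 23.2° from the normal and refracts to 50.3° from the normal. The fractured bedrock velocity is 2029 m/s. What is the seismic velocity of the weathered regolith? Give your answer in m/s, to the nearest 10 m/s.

sin 23.2° = 0.3939; sin 50.3° = 0.7694.
V₁ = V₂·(sin θ₁/sin θ₂) = 2029·(0.3939/0.7694) = 1038.87 m/s.

1040 m/s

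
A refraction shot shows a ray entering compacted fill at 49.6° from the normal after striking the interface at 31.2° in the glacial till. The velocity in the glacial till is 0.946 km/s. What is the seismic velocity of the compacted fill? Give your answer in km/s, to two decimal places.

1.39 km/s

sin 31.2° = 0.5180; sin 49.6° = 0.7615.
V₂ = V₁·(sin θ₂/sin θ₁) = 0.946·(0.7615/0.5180) = 1.39 km/s.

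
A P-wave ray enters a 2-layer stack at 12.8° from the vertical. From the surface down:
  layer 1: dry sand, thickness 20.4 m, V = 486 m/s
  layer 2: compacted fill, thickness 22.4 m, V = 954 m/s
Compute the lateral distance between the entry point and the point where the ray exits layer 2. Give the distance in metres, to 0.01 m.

15.45 m

Ray parameter p = sin 12.8° / 486 m/s = 4.5586e-04 s/m.
Layer 1: θ = 12.80°; offset = 20.4·tan 12.80° = 4.6348 m.
Layer 2: sin θ = p·954 = 0.4349 → θ = 25.78°; offset = 22.4·tan 25.78° = 10.8182 m.
Summing the layer offsets gives 15.4529 m.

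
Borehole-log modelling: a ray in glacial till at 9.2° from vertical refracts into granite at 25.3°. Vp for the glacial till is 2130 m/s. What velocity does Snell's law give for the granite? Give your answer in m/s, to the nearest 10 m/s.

Snell's law: sin 9.2°/V₁ = sin 25.3°/V₂.
V₂ = V₁·sin 25.3°/sin 9.2° = 2130 × 2.6730 = 5693.43 m/s.

5690 m/s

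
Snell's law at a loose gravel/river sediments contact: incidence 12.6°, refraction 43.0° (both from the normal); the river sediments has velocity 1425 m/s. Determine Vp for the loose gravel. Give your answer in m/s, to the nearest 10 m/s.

460 m/s

Snell's law: sin 12.6°/V₁ = sin 43.0°/V₂.
V₁ = V₂·sin 12.6°/sin 43.0° = 1425 × 0.3199 = 455.80 m/s.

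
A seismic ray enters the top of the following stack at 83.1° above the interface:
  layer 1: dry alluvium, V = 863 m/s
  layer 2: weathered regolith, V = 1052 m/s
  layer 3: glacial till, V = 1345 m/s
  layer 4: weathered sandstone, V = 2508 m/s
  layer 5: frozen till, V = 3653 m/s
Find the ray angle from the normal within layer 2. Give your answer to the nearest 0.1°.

8.4°

From the normal: θ₁ = 90° − 83.1° = 6.9°.
Snell's law across each interface conserves sin θ / V, so sin θ_2 = V_2·sin θ₁/V₁.
sin θ_2 = 1052 × sin 6.9° / 863 = 0.1464.
θ_2 = arcsin 0.1464 = 8.42°.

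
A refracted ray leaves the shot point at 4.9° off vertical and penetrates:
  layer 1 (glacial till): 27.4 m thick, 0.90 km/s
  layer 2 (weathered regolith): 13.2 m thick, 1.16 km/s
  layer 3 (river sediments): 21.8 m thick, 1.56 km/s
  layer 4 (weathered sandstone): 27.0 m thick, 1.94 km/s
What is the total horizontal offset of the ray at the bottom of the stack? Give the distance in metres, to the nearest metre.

12 m

Apply Snell's law at each interface; in layer i the horizontal offset is hᵢ·tan θᵢ.
Layer 1: θ = 4.90°; offset = 27.4·tan 4.90° = 2.349 m.
Layer 2: sin θ = 1.16·sin 4.9°/0.90 = 0.1101, θ = 6.32°; offset = 13.2·tan 6.32° = 1.462 m.
Layer 3: sin θ = 1.56·sin 4.9°/0.90 = 0.1481, θ = 8.51°; offset = 21.8·tan 8.51° = 3.264 m.
Layer 4: sin θ = 1.94·sin 4.9°/0.90 = 0.1841, θ = 10.61°; offset = 27.0·tan 10.61° = 5.058 m.
Σ offsets = 12.132 m.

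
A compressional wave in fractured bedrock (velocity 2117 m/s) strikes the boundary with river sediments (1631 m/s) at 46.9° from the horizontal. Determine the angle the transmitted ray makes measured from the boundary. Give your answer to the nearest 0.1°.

58.2°

Convert to the normal: θ₁ = 90° − 46.9° = 43.1°.
Snell's law: sin θ₂ = (V₂/V₁)·sin θ₁ = (1631/2117)·sin 43.1° = 0.5264.
θ₂ = sin⁻¹(0.5264) = 31.76° (from vertical).
From the interface: 90° − 31.76° = 58.24°.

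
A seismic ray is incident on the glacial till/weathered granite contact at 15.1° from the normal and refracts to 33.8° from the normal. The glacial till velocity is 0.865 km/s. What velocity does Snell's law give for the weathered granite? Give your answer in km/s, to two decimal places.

Snell's law: sin 15.1°/V₁ = sin 33.8°/V₂.
V₂ = V₁·sin 33.8°/sin 15.1° = 0.865 × 2.1355 = 1.85 km/s.

1.85 km/s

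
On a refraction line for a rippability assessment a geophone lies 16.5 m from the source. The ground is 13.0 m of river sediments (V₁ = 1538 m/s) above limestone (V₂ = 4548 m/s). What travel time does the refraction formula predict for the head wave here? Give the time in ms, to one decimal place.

19.5 ms

θ_c = arcsin(V₁/V₂) = arcsin(1538/4548) = 19.77°, cos θ_c = 0.9411.
Intercept time tᵢ = 2h cos θ_c / V₁ = 2·13.0·0.9411/1538 = 0.01591 s.
t = x/V₂ + tᵢ = 16.5/4548 + 0.01591 = 0.01954 s.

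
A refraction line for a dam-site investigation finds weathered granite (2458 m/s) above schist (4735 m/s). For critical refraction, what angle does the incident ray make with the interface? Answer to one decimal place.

58.7°

At critical incidence the refracted ray runs along the interface (θ₂ = 90°), so sin θ_c = V₁/V₂.
θ_c = arcsin(2458/4735) = arcsin 0.5191 = 31.27°.
Measured from the interface: 90° − 31.27° = 58.73°.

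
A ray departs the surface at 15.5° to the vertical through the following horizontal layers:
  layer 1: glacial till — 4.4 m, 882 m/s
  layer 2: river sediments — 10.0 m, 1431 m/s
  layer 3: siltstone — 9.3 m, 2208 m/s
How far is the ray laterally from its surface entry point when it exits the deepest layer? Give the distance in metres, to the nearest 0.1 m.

14.4 m

Apply Snell's law at each interface; in layer i the horizontal offset is hᵢ·tan θᵢ.
Layer 1: θ = 15.50°; offset = 4.4·tan 15.50° = 1.220 m.
Layer 2: sin θ = 1431·sin 15.5°/882 = 0.4336, θ = 25.70°; offset = 10.0·tan 25.70° = 4.812 m.
Layer 3: sin θ = 2208·sin 15.5°/882 = 0.6690, θ = 41.99°; offset = 9.3·tan 41.99° = 8.371 m.
Total horizontal offset = 14.403 m.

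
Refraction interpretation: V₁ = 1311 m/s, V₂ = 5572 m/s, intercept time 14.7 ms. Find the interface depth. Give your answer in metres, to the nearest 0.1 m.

9.9 m

θ_c = arcsin(1311/5572) = 13.61°; cos θ_c = 0.9719.
tᵢ = 2h cos θ_c/V₁ ⇒ h = tᵢ·V₁/(2 cos θ_c) = 0.0147·1311/(2·0.9719) = 9.91 m.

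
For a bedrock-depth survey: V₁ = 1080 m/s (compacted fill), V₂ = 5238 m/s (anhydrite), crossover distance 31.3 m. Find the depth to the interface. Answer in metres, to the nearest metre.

13 m

h = (x_cross/2)·√((V₂−V₁)/(V₂+V₁)).
(V₂−V₁)/(V₂+V₁) = (5238−1080)/(5238+1080) = 0.6581; √ = 0.8112.
h = (31.3/2)·0.8112 = 12.70 m.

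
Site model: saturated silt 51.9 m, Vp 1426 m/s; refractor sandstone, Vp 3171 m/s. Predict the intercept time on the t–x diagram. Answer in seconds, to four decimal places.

0.0650 s

θ_c = arcsin(V₁/V₂) = arcsin(1426/3171) = 26.72°; cos θ_c = 0.8932.
tᵢ = 2h·cos θ_c / V₁ = 2·51.9·0.8932 / 1426 = 0.06502 s.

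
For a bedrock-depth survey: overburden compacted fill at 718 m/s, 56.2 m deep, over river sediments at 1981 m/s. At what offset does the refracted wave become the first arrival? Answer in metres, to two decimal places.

164.31 m

θ_c = arcsin(718/1981) = 21.25°, so cos θ_c = 0.9320 and tᵢ = 2h cos θ_c/V₁ = 0.1459 s.
At crossover x/V₁ = x/V₂ + tᵢ ⇒ x = tᵢ/(1/V₁ − 1/V₂) = 0.14590/(1.3928e-03 − 5.0480e-04) = 164.31 m.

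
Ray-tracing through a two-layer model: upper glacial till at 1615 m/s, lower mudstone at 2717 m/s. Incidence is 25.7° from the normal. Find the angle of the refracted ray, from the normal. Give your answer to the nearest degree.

47°

Snell's law: sin θ₂ = (V₂/V₁)·sin θ₁ = (2717/1615)·sin 25.7° = 0.7296.
θ₂ = sin⁻¹(0.7296) = 46.85° (from vertical).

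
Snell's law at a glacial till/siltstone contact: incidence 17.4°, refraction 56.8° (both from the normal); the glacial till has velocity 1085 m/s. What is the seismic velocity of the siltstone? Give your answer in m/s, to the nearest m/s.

3036 m/s

Snell's law: sin 17.4°/V₁ = sin 56.8°/V₂.
V₂ = V₁·sin 56.8°/sin 17.4° = 1085 × 2.7982 = 3036.00 m/s.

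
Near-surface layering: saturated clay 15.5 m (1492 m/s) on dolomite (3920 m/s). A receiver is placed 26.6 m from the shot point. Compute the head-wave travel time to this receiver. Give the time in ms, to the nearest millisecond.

t = x/V₂ + 2h·√(V₂²−V₁²)/(V₁V₂).
√(V₂²−V₁²) = √(3920²−1492²) = 3625.0 m/s; delay term = 2·15.5·3625.0/(1492·3920) = 0.01921 s.
t = 26.6/3920 + 0.01921 = 0.02600 s.

26 ms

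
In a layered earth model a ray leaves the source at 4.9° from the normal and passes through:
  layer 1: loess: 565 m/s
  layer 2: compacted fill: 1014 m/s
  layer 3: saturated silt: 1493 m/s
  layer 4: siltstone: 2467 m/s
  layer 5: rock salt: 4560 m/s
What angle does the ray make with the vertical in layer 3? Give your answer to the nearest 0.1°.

Ray parameter p = sin 4.9° / 565 = 1.5118e-04 s/m.
sin θ_3 = p·V_3 = 1.5118e-04 × 1493 = 0.2257.
θ_3 = arcsin 0.2257 = 13.04°.

13.0°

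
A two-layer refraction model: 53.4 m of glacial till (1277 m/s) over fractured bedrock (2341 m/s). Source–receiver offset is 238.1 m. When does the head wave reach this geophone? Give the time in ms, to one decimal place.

171.8 ms

t = x/V₂ + 2h·√(V₂²−V₁²)/(V₁V₂).
√(V₂²−V₁²) = √(2341²−1277²) = 1962.0 m/s; delay term = 2·53.4·1962.0/(1277·2341) = 0.07009 s.
t = 238.1/2341 + 0.07009 = 0.17180 s.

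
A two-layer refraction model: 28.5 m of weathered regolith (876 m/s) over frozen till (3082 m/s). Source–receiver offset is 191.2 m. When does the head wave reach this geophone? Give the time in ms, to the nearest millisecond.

124 ms

θ_c = arcsin(V₁/V₂) = arcsin(876/3082) = 16.51°, cos θ_c = 0.9588.
Intercept time tᵢ = 2h cos θ_c / V₁ = 2·28.5·0.9588/876 = 0.06238 s.
t = x/V₂ + tᵢ = 191.2/3082 + 0.06238 = 0.12442 s.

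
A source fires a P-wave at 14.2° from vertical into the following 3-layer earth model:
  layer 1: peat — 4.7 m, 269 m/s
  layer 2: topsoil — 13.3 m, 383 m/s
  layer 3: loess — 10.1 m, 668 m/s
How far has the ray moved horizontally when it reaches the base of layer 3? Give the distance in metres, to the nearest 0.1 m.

Ray parameter p = sin 14.2° / 269 m/s = 9.1192e-04 s/m.
Layer 1: θ = 14.20°; offset = 4.7·tan 14.20° = 1.189 m.
Layer 2: sin θ = p·383 = 0.3493 → θ = 20.44°; offset = 13.3·tan 20.44° = 4.957 m.
Layer 3: sin θ = p·668 = 0.6092 → θ = 37.53°; offset = 10.1·tan 37.53° = 7.758 m.
Total horizontal offset = 13.905 m.

13.9 m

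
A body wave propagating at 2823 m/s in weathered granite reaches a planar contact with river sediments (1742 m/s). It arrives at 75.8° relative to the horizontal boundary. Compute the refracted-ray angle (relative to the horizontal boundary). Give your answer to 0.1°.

Angle from the normal: 90° − 75.8° = 14.2°.
sin θ₁/V₁ = sin θ₂/V₂ ⇒ sin θ₂ = 1742·sin 14.2°/2823 = 1742·0.2453/2823 = 0.1514.
θ₂ = sin⁻¹(0.1514) = 8.71° (from vertical).
From the interface: 90° − 8.71° = 81.29°.

81.3°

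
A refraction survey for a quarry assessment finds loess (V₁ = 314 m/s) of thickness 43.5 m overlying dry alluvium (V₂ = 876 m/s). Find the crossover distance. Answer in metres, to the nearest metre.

θ_c = arcsin(314/876) = 21.00°, so cos θ_c = 0.9335 and tᵢ = 2h cos θ_c/V₁ = 0.2587 s.
At crossover x/V₁ = x/V₂ + tᵢ ⇒ x = tᵢ/(1/V₁ − 1/V₂) = 0.25866/(3.1847e-03 − 1.1416e-03) = 126.60 m.

127 m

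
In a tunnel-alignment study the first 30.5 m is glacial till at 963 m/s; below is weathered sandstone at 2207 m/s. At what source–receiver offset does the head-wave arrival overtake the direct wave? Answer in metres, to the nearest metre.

x_cross = 2h·√((V₂+V₁)/(V₂−V₁)).
(V₂+V₁)/(V₂−V₁) = (2207+963)/(2207−963) = 2.5482; √ = 1.5963.
x_cross = 2·30.5·1.5963 = 97.38 m.

97 m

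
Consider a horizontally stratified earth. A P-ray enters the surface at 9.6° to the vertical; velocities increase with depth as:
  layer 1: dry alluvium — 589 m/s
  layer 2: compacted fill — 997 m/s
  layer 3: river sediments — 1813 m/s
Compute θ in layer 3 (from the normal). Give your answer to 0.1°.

30.9°

Ray parameter p = sin 9.6° / 589 = 2.8314e-04 s/m.
sin θ_3 = p·V_3 = 2.8314e-04 × 1813 = 0.5133.
θ_3 = arcsin 0.5133 = 30.89°.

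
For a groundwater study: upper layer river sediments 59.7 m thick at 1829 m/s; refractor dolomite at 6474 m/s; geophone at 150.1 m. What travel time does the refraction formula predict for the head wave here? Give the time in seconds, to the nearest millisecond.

0.086 s

θ_c = arcsin(V₁/V₂) = arcsin(1829/6474) = 16.41°, cos θ_c = 0.9593.
Intercept time tᵢ = 2h cos θ_c / V₁ = 2·59.7·0.9593/1829 = 0.06262 s.
t = x/V₂ + tᵢ = 150.1/6474 + 0.06262 = 0.08581 s.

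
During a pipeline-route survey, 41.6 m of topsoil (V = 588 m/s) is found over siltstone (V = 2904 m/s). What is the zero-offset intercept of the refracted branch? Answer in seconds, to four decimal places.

0.1386 s

tᵢ = 2h·√(V₂²−V₁²)/(V₁V₂).
√(V₂²−V₁²) = √(2904²−588²) = 2843.8 m/s.
tᵢ = 2·41.6·2843.8/(588·2904) = 0.13857 s.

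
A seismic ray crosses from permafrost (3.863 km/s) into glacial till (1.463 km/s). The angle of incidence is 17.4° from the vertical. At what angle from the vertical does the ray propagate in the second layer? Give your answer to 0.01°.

sin θ₁/V₁ = sin θ₂/V₂ ⇒ sin θ₂ = 1.463·sin 17.4°/3.863 = 1.463·0.2990/3.863 = 0.1133.
θ₂ = sin⁻¹(0.1133) = 6.50° (from vertical).

6.50°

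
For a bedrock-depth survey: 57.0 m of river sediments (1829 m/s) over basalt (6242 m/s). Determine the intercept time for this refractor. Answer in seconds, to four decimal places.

tᵢ = 2h·√(V₂²−V₁²)/(V₁V₂).
√(V₂²−V₁²) = √(6242²−1829²) = 5968.0 m/s.
tᵢ = 2·57.0·5968.0/(1829·6242) = 0.05959 s.

0.0596 s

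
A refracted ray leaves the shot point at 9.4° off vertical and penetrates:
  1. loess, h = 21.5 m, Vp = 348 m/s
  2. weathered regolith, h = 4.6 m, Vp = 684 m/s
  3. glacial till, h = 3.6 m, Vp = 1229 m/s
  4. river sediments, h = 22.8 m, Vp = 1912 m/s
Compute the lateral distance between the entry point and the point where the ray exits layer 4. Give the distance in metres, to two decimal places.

Ray parameter p = sin 9.4° / 348 m/s = 4.6933e-04 s/m.
Layer 1: θ = 9.40°; offset = 21.5·tan 9.40° = 3.5593 m.
Layer 2: sin θ = p·684 = 0.3210 → θ = 18.72°; offset = 4.6·tan 18.72° = 1.5592 m.
Layer 3: sin θ = p·1229 = 0.5768 → θ = 35.23°; offset = 3.6·tan 35.23° = 2.5420 m.
Layer 4: sin θ = p·1912 = 0.8974 → θ = 63.81°; offset = 22.8·tan 63.81° = 46.3611 m.
Σ offsets = 54.0216 m.

54.02 m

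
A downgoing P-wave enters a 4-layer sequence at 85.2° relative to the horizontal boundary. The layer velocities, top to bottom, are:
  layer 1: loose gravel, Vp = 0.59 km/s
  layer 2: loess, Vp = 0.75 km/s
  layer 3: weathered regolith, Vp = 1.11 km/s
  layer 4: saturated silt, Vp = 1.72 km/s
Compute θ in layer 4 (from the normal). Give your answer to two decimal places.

14.12°

From the normal: θ₁ = 90° − 85.2° = 4.8°.
Snell's law across each interface conserves sin θ / V, so sin θ_4 = V_4·sin θ₁/V₁.
sin θ_4 = 1.72 × sin 4.8° / 0.59 = 0.2439.
θ_4 = 14.12° from the vertical.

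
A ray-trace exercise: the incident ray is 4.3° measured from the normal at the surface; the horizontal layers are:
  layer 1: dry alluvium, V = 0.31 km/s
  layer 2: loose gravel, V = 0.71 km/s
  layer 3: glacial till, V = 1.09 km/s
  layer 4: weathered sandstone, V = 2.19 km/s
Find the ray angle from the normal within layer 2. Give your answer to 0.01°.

Ray parameter p = sin 4.3° / 0.31 = 2.4187e-01 s/km.
sin θ_2 = p·V_2 = 2.4187e-01 × 0.71 = 0.1717.
θ_2 = arcsin 0.1717 = 9.89°.

9.89°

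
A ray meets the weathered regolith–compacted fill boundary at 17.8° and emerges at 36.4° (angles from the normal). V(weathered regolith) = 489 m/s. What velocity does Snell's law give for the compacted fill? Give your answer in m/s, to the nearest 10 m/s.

950 m/s

Snell's law: sin 17.8°/V₁ = sin 36.4°/V₂.
V₂ = V₁·sin 36.4°/sin 17.8° = 489 × 1.9412 = 949.25 m/s.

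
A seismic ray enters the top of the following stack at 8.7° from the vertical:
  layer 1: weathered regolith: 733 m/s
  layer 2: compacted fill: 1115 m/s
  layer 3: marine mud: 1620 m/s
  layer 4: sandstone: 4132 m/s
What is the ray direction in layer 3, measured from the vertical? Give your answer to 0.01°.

19.53°

Ray parameter p = sin 8.7° / 733 = 2.0636e-04 s/m.
sin θ_3 = p·V_3 = 2.0636e-04 × 1620 = 0.3343.
θ_3 = arcsin 0.3343 = 19.53°.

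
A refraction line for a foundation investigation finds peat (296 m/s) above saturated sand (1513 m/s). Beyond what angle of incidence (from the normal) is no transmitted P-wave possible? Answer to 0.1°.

At critical incidence the refracted ray runs along the interface (θ₂ = 90°), so sin θ_c = V₁/V₂.
θ_c = arcsin(296/1513) = arcsin 0.1956 = 11.28°.

11.3°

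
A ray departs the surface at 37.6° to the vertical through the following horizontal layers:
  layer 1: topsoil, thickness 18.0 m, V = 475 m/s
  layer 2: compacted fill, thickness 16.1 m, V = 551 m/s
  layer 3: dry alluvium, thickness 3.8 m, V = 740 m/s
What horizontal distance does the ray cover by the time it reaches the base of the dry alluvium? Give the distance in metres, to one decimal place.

41.6 m

Apply Snell's law at each interface; in layer i the horizontal offset is hᵢ·tan θᵢ.
Layer 1: θ = 37.60°; offset = 18.0·tan 37.60° = 13.862 m.
Layer 2: sin θ = 551·sin 37.6°/475 = 0.7078, θ = 45.05°; offset = 16.1·tan 45.05° = 16.130 m.
Layer 3: sin θ = 740·sin 37.6°/475 = 0.9505, θ = 71.90°; offset = 3.8·tan 71.90° = 11.629 m.
Σ offsets = 41.621 m.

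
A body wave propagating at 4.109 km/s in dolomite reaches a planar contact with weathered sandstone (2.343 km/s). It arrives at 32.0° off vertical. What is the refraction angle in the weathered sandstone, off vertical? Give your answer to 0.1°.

17.6°

Snell's law: sin θ₂ = (V₂/V₁)·sin θ₁ = (2.343/4.109)·sin 32.0° = 0.3022.
θ₂ = sin⁻¹(0.3022) = 17.59° (from vertical).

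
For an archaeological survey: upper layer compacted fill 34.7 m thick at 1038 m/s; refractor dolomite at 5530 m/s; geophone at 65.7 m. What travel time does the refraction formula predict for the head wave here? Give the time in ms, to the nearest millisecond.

78 ms

t = x/V₂ + 2h·√(V₂²−V₁²)/(V₁V₂).
√(V₂²−V₁²) = √(5530²−1038²) = 5431.7 m/s; delay term = 2·34.7·5431.7/(1038·5530) = 0.06567 s.
t = 65.7/5530 + 0.06567 = 0.07755 s.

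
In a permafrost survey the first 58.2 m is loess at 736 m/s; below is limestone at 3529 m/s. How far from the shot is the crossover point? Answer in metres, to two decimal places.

x_cross = 2h·√((V₂+V₁)/(V₂−V₁)).
(V₂+V₁)/(V₂−V₁) = (3529+736)/(3529−736) = 1.5270; √ = 1.2357.
x_cross = 2·58.2·1.2357 = 143.84 m.

143.84 m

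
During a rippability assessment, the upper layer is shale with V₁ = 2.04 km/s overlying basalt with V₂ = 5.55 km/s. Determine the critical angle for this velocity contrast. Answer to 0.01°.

At critical incidence the refracted ray runs along the interface (θ₂ = 90°), so sin θ_c = V₁/V₂.
θ_c = arcsin(2.04/5.55) = arcsin 0.3676 = 21.57°.

21.57°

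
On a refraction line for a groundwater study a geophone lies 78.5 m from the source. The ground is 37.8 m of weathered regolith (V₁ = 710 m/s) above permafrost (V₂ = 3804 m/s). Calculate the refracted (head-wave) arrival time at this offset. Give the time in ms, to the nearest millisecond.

125 ms

t = x/V₂ + 2h·√(V₂²−V₁²)/(V₁V₂).
√(V₂²−V₁²) = √(3804²−710²) = 3737.2 m/s; delay term = 2·37.8·3737.2/(710·3804) = 0.10461 s.
t = 78.5/3804 + 0.10461 = 0.12524 s.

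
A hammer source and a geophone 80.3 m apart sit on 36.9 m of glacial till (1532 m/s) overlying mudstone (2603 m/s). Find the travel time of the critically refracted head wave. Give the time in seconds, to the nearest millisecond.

0.070 s

θ_c = arcsin(V₁/V₂) = arcsin(1532/2603) = 36.05°, cos θ_c = 0.8085.
Intercept time tᵢ = 2h cos θ_c / V₁ = 2·36.9·0.8085/1532 = 0.03895 s.
t = x/V₂ + tᵢ = 80.3/2603 + 0.03895 = 0.06979 s.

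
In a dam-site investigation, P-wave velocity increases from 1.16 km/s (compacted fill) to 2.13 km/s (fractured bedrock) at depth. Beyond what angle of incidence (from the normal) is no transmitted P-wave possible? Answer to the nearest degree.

33°

At critical incidence the refracted ray runs along the interface (θ₂ = 90°), so sin θ_c = V₁/V₂.
θ_c = arcsin(1.16/2.13) = arcsin 0.5446 = 33.00°.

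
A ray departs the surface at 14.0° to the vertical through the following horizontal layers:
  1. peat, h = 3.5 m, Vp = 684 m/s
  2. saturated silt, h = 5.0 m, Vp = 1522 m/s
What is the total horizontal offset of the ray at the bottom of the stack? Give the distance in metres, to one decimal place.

4.1 m

Apply Snell's law at each interface; in layer i the horizontal offset is hᵢ·tan θᵢ.
Layer 1: θ = 14.00°; offset = 3.5·tan 14.00° = 0.873 m.
Layer 2: sin θ = 1522·sin 14.0°/684 = 0.5383, θ = 32.57°; offset = 5.0·tan 32.57° = 3.194 m.
Σ offsets = 4.066 m.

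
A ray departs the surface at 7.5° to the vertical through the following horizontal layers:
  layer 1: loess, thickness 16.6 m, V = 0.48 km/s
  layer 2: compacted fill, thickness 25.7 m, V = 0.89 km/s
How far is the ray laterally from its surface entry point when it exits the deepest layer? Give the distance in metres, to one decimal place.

8.6 m

Apply Snell's law at each interface; in layer i the horizontal offset is hᵢ·tan θᵢ.
Layer 1: θ = 7.50°; offset = 16.6·tan 7.50° = 2.185 m.
Layer 2: sin θ = 0.89·sin 7.5°/0.48 = 0.2420, θ = 14.01°; offset = 25.7·tan 14.01° = 6.410 m.
Σ offsets = 8.596 m.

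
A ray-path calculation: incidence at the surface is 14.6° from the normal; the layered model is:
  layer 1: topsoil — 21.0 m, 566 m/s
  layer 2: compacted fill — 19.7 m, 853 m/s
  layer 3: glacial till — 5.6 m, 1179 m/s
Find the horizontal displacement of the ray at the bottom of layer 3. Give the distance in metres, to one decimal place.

17.0 m

p = sin θ₁/V₁ = sin 14.6°/566 = 4.4535e-04 s/m is conserved through the stack.
Layer 1: θ = 14.60°; offset = 21.0·tan 14.60° = 5.470 m.
Layer 2: sin θ = p·853 = 0.3799 → θ = 22.33°; offset = 19.7·tan 22.33° = 8.090 m.
Layer 3: sin θ = p·1179 = 0.5251 → θ = 31.67°; offset = 5.6·tan 31.67° = 3.455 m.
Total horizontal offset = 17.015 m.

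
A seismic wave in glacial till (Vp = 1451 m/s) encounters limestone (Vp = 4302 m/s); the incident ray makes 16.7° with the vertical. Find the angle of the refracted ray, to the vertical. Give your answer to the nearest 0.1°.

58.4°

Snell's law: sin θ₂ = (V₂/V₁)·sin θ₁ = (4302/1451)·sin 16.7° = 0.8520.
θ₂ = arcsin 0.8520 = 58.43° from the normal.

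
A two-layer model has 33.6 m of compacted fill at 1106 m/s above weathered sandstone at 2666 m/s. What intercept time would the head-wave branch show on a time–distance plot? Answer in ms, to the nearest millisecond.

55 ms

tᵢ = 2h·√(V₂²−V₁²)/(V₁V₂).
√(V₂²−V₁²) = √(2666²−1106²) = 2425.8 m/s.
tᵢ = 2·33.6·2425.8/(1106·2666) = 0.05528 s.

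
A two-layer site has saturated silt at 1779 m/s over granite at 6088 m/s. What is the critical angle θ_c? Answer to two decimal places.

16.99°

Critical incidence: sin θ_c = V₁/V₂ = 1779/6088 = 0.2922.
θ_c = arcsin 0.2922 = 16.99°.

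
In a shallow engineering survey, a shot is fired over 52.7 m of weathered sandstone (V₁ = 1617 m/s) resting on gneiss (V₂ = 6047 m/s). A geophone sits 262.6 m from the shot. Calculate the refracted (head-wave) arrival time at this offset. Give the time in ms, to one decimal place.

θ_c = arcsin(V₁/V₂) = arcsin(1617/6047) = 15.51°, cos θ_c = 0.9636.
Intercept time tᵢ = 2h cos θ_c / V₁ = 2·52.7·0.9636/1617 = 0.06281 s.
t = x/V₂ + tᵢ = 262.6/6047 + 0.06281 = 0.10624 s.

106.2 ms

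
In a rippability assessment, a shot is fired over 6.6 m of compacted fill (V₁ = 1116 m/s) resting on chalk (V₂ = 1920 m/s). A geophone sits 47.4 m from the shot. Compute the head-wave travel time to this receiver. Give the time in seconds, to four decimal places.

0.0343 s

t = x/V₂ + 2h·√(V₂²−V₁²)/(V₁V₂).
√(V₂²−V₁²) = √(1920²−1116²) = 1562.4 m/s; delay term = 2·6.6·1562.4/(1116·1920) = 0.00962 s.
t = 47.4/1920 + 0.00962 = 0.03431 s.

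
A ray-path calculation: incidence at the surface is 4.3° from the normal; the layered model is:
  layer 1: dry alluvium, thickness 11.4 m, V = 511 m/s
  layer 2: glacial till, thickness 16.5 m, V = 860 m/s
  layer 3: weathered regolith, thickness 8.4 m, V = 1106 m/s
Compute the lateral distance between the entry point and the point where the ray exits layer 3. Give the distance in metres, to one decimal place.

4.3 m

p = sin θ₁/V₁ = sin 4.3°/511 = 1.4673e-04 s/m is conserved through the stack.
Layer 1: θ = 4.30°; offset = 11.4·tan 4.30° = 0.857 m.
Layer 2: sin θ = p·860 = 0.1262 → θ = 7.25°; offset = 16.5·tan 7.25° = 2.099 m.
Layer 3: sin θ = p·1106 = 0.1623 → θ = 9.34°; offset = 8.4·tan 9.34° = 1.381 m.
Total horizontal offset = 4.338 m.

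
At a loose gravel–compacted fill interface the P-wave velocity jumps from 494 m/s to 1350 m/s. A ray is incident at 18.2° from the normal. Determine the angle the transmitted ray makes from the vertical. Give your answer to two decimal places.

58.60°

Snell's law: sin θ₂ = (V₂/V₁)·sin θ₁ = (1350/494)·sin 18.2° = 0.8535.
θ₂ = sin⁻¹(0.8535) = 58.60° (from vertical).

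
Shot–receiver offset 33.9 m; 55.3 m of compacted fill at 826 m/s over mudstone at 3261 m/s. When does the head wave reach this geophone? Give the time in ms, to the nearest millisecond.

θ_c = arcsin(V₁/V₂) = arcsin(826/3261) = 14.67°, cos θ_c = 0.9674.
Intercept time tᵢ = 2h cos θ_c / V₁ = 2·55.3·0.9674/826 = 0.12953 s.
t = x/V₂ + tᵢ = 33.9/3261 + 0.12953 = 0.13993 s.

140 ms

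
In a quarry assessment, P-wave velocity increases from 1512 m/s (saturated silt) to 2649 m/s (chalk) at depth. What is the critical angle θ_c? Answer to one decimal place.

Critical incidence: sin θ_c = V₁/V₂ = 1512/2649 = 0.5708.
θ_c = arcsin 0.5708 = 34.80°.

34.8°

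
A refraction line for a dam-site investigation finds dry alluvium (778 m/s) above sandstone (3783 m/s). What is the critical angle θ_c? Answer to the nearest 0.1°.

11.9°

Critical incidence: sin θ_c = V₁/V₂ = 778/3783 = 0.2057.
θ_c = arcsin 0.2057 = 11.87°.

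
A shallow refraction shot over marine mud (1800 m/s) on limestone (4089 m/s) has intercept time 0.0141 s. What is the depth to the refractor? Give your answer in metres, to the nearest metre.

h = tᵢ·V₁·V₂ / (2·√(V₂²−V₁²)).
√(V₂²−V₁²) = √(4089² − 1800²) = 3671.5 m/s.
h = 0.0141 s × 1800 × 4089 / (2 × 3671.5) = 14.13 m.

14 m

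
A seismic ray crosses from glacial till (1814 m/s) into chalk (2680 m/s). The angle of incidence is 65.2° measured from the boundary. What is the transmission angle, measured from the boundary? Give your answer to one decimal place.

51.7°

Angle from the normal: 90° − 65.2° = 24.8°.
Snell's law: sin θ₂ = (V₂/V₁)·sin θ₁ = (2680/1814)·sin 24.8° = 0.6197.
θ₂ = arcsin 0.6197 = 38.29° from the normal.
From the interface: 90° − 38.29° = 51.71°.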